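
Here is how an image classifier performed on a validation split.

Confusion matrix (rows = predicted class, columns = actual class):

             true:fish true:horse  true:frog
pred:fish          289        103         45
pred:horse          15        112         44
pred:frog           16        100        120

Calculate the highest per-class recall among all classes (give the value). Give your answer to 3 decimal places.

0.903

Per-class recall (TP/(TP+FN)):
  fish: TP=289, FN=15+16=31 → 289/320 = 0.9031
  horse: TP=112, FN=103+100=203 → 112/315 = 0.3556
  frog: TP=120, FN=45+44=89 → 120/209 = 0.5742
Highest is class 'fish' with recall = 0.903.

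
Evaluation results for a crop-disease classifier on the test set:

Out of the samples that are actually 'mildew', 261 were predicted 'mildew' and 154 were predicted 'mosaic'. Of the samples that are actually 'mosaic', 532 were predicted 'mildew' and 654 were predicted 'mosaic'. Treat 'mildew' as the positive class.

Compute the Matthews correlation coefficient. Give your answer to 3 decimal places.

0.158

MCC = (TP·TN − FP·FN) / √((TP+FP)(TP+FN)(TN+FP)(TN+FN))
Numerator = 261·654 − 532·154 = 88766
Denominator = √(793·415·1186·808) = √315367789360 = 561576.1652
MCC = 88766 / 561576.1652 = 0.158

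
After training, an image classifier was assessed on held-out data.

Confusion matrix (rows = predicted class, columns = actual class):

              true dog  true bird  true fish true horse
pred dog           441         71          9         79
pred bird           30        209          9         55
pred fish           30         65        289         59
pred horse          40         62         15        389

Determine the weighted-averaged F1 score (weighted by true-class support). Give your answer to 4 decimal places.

0.7113

Per-class F1 score (2·TP/(2·TP+FP+FN)):
  dog: TP=441, FP=71+9+79=159, FN=30+30+40=100 → 882/1141 = 0.77301
  bird: TP=209, FP=30+9+55=94, FN=71+65+62=198 → 418/710 = 0.58873
  fish: TP=289, FP=30+65+59=154, FN=9+9+15=33 → 578/765 = 0.75556
  horse: TP=389, FP=40+62+15=117, FN=79+55+59=193 → 778/1088 = 0.71507
Weighted-F1 score = Σ (supportᵢ/N)·F1 scoreᵢ with N=1852: (541/1852)·0.77301 + (407/1852)·0.58873 + (322/1852)·0.75556 + (582/1852)·0.71507 = 0.7113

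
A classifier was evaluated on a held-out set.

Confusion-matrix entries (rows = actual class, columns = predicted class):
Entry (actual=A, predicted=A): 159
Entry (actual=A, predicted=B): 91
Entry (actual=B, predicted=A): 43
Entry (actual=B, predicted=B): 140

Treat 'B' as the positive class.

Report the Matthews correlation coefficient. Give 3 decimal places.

0.397

MCC = (TP·TN − FP·FN) / √((TP+FP)(TP+FN)(TN+FP)(TN+FN))
Numerator = 140·159 − 91·43 = 18347
Denominator = √(231·183·250·202) = √2134786500 = 46203.7498
MCC = 18347 / 46203.7498 = 0.397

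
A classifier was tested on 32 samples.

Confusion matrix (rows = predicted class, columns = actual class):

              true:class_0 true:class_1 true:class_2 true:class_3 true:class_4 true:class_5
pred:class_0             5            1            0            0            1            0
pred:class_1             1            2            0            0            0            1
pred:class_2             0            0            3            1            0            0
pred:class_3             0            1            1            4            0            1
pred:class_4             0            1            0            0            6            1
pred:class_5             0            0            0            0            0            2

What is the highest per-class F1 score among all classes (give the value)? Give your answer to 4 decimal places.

0.8000

Per-class F1 score (2·TP/(2·TP+FP+FN)):
  class_0: TP=5, FP=1+0+0+1+0=2, FN=1+0+0+0+0=1 → 10/13 = 0.76923
  class_1: TP=2, FP=1+0+0+0+1=2, FN=1+0+1+1+0=3 → 4/9 = 0.44444
  class_2: TP=3, FP=0+0+1+0+0=1, FN=0+0+1+0+0=1 → 6/8 = 0.75000
  class_3: TP=4, FP=0+1+1+0+1=3, FN=0+0+1+0+0=1 → 8/12 = 0.66667
  class_4: TP=6, FP=0+1+0+0+1=2, FN=1+0+0+0+0=1 → 12/15 = 0.80000
  class_5: TP=2, FP=0+0+0+0+0=0, FN=0+1+0+1+1=3 → 4/7 = 0.57143
Highest is class 'class_4' with F1 score = 0.8000.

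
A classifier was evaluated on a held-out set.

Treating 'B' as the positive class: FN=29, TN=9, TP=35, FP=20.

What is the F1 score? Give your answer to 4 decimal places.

0.5882

Precision = TP/(TP+FP) = 35/55 = 0.6364
Recall = TP/(TP+FN) = 35/64 = 0.5469
F1 = 2·TP/(2·TP+FP+FN) = 70/119 = 0.5882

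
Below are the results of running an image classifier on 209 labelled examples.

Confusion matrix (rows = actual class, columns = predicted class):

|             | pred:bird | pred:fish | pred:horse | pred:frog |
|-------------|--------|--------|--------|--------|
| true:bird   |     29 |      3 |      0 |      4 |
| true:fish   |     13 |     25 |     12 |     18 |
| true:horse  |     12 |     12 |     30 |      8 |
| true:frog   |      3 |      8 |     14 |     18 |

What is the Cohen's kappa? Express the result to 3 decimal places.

0.319

Observed agreement pₒ = trace/N = 102/209 = 0.4880
Expected agreement pₑ = Σ (rowᵢ·colᵢ)/N² = (36·57 + 68·48 + 62·56 + 43·48)/209² = 0.2484
κ = (pₒ − pₑ)/(1 − pₑ) = (0.4880 − 0.2484)/(1 − 0.2484) = 0.319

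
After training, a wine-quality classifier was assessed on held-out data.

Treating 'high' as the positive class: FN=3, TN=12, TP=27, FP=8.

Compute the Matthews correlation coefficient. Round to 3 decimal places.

MCC = (TP·TN − FP·FN) / √((TP+FP)(TP+FN)(TN+FP)(TN+FN))
Numerator = 27·12 − 8·3 = 300
Denominator = √(35·30·20·15) = √315000 = 561.2486
MCC = 300 / 561.2486 = 0.535

0.535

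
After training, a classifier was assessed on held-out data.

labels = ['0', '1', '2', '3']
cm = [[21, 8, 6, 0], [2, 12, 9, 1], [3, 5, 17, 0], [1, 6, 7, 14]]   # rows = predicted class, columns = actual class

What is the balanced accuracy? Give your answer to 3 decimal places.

0.634

Balanced accuracy = mean of per-class recall.
  0: recall = 21/27 = 0.7778
  1: recall = 12/31 = 0.3871
  2: recall = 17/39 = 0.4359
  3: recall = 14/15 = 0.9333
Mean = (0.7778 + 0.3871 + 0.4359 + 0.9333) / 4 = 0.634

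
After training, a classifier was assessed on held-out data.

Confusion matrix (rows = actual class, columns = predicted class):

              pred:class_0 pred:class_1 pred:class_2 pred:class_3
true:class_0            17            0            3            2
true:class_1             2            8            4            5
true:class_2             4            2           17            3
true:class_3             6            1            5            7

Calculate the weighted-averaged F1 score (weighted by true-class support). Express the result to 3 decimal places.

0.561

Per-class F1 score (2·TP/(2·TP+FP+FN)):
  class_0: TP=17, FP=2+4+6=12, FN=0+3+2=5 → 34/51 = 0.6667
  class_1: TP=8, FP=0+2+1=3, FN=2+4+5=11 → 16/30 = 0.5333
  class_2: TP=17, FP=3+4+5=12, FN=4+2+3=9 → 34/55 = 0.6182
  class_3: TP=7, FP=2+5+3=10, FN=6+1+5=12 → 14/36 = 0.3889
Weighted-F1 score = Σ (supportᵢ/N)·F1 scoreᵢ with N=86: (22/86)·0.6667 + (19/86)·0.5333 + (26/86)·0.6182 + (19/86)·0.3889 = 0.561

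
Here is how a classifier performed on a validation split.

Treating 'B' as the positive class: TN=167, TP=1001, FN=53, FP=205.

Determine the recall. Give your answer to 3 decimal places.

0.950

Recall = TP/(TP+FN) = 1001/(1001+53) = 1001/1054 = 0.950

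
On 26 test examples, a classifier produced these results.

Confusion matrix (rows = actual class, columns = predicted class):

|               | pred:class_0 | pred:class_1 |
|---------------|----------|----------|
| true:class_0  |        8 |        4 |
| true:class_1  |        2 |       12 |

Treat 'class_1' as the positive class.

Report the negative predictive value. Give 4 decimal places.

0.8000

NPV = TN/(TN+FN) = 8/(8+2) = 0.8000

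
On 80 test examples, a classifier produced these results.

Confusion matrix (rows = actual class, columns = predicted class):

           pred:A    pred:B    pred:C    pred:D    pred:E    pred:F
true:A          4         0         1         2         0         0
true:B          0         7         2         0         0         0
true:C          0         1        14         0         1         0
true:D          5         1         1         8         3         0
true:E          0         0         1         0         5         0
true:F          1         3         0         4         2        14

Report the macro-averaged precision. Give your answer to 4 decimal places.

0.6244

Per-class precision (TP/(TP+FP)):
  A: TP=4, FP=0+0+5+0+1=6 → 4/10 = 0.40000
  B: TP=7, FP=0+1+1+0+3=5 → 7/12 = 0.58333
  C: TP=14, FP=1+2+1+1+0=5 → 14/19 = 0.73684
  D: TP=8, FP=2+0+0+0+4=6 → 8/14 = 0.57143
  E: TP=5, FP=0+0+1+3+2=6 → 5/11 = 0.45455
  F: TP=14, FP=0+0+0+0+0=0 → 14/14 = 1.00000
Macro-precision = mean = (0.40000 + 0.58333 + 0.73684 + 0.57143 + 0.45455 + 1.00000) / 6 = 0.6244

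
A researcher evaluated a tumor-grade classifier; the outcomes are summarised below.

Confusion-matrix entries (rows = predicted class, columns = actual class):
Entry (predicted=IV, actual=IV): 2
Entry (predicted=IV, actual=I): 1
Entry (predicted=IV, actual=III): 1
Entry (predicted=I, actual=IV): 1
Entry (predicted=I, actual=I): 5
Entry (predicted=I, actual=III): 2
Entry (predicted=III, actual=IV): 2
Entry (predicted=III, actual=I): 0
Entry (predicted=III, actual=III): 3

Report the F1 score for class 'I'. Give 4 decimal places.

One-vs-rest for 'I': TP = diagonal; FP = other classes predicted 'I'; FN = 'I' predicted as other.
F1 score = 2·TP/(2·TP+FP+FN).
I: TP=5, FP=1+2=3, FN=1+0=1 → 10/14 = 0.71429

0.7143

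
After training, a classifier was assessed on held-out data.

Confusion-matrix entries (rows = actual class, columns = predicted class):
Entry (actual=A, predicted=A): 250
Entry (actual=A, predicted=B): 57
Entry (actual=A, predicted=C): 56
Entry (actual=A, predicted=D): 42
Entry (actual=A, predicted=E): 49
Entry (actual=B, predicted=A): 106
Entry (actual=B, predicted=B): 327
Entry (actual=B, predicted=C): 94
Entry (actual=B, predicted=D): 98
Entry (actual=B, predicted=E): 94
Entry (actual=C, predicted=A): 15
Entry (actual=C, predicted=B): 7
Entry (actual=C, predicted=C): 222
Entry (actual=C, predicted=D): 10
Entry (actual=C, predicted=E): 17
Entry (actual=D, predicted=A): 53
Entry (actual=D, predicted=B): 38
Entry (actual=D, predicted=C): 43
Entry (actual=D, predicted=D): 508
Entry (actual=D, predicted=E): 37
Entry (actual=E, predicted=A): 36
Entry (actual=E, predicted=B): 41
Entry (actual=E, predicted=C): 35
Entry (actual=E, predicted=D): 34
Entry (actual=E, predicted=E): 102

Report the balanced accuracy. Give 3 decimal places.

0.597

Balanced accuracy = mean of per-class recall.
  A: recall = 250/454 = 0.5507
  B: recall = 327/719 = 0.4548
  C: recall = 222/271 = 0.8192
  D: recall = 508/679 = 0.7482
  E: recall = 102/248 = 0.4113
Mean = (0.5507 + 0.4548 + 0.8192 + 0.7482 + 0.4113) / 5 = 0.597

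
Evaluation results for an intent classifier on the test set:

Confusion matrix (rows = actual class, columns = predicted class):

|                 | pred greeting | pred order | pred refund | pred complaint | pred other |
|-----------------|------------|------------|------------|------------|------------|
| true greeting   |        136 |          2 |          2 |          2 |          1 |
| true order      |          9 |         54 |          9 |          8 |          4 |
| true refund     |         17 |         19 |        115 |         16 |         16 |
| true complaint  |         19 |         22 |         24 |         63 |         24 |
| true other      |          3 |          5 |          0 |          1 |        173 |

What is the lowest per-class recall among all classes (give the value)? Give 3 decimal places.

0.414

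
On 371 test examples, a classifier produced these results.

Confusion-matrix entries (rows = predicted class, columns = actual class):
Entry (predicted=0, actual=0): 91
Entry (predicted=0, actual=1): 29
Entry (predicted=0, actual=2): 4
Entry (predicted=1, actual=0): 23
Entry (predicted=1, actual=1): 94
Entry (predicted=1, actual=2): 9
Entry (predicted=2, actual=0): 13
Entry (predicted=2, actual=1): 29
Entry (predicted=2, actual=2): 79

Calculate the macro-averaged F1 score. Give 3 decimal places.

0.714

Per-class F1 score (2·TP/(2·TP+FP+FN)):
  0: TP=91, FP=29+4=33, FN=23+13=36 → 182/251 = 0.7251
  1: TP=94, FP=23+9=32, FN=29+29=58 → 188/278 = 0.6763
  2: TP=79, FP=13+29=42, FN=4+9=13 → 158/213 = 0.7418
Macro-F1 score = mean = (0.7251 + 0.6763 + 0.7418) / 3 = 0.714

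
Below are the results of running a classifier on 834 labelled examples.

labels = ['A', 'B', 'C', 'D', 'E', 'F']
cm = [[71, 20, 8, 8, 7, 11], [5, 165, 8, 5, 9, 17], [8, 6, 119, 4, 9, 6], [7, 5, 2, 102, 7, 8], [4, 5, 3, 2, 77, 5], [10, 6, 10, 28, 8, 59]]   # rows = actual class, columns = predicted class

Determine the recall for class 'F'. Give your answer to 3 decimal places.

Take TP from the diagonal, FP from the rest of the 'F' prediction marginal, FN from the rest of the 'F' actual marginal.
recall = TP/(TP+FN).
F: TP=59, FN=10+6+10+28+8=62 → 59/121 = 0.4876

0.488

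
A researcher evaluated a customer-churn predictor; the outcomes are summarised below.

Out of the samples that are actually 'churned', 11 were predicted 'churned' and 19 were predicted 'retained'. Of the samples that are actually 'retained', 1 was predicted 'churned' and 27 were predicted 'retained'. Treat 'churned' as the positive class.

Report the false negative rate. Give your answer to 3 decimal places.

FNR = FN/(FN+TP) = 19/(19+11) = 0.633

0.633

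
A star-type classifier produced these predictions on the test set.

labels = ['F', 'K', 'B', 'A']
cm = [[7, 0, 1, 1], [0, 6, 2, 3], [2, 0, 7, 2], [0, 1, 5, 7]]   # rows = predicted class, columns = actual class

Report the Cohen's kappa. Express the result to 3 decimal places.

0.482

Observed agreement pₒ = trace/N = 27/44 = 0.6136
Expected agreement pₑ = Σ (rowᵢ·colᵢ)/N² = (9·9 + 7·11 + 15·11 + 13·13)/44² = 0.2541
κ = (pₒ − pₑ)/(1 − pₑ) = (0.6136 − 0.2541)/(1 − 0.2541) = 0.482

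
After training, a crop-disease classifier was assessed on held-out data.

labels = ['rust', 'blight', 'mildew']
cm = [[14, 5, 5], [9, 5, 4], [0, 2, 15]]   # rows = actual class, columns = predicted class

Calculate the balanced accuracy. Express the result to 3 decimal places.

Balanced accuracy = mean of per-class recall.
  rust: recall = 14/24 = 0.5833
  blight: recall = 5/18 = 0.2778
  mildew: recall = 15/17 = 0.8824
Mean = (0.5833 + 0.2778 + 0.8824) / 3 = 0.581

0.581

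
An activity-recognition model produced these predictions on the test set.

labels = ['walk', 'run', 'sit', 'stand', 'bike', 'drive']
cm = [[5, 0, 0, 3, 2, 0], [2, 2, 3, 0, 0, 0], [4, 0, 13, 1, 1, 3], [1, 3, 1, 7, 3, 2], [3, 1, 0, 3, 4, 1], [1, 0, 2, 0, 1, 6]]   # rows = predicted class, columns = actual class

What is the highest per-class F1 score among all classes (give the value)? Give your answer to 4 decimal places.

0.6341

Per-class F1 score (2·TP/(2·TP+FP+FN)):
  walk: TP=5, FP=0+0+3+2+0=5, FN=2+4+1+3+1=11 → 10/26 = 0.38462
  run: TP=2, FP=2+3+0+0+0=5, FN=0+0+3+1+0=4 → 4/13 = 0.30769
  sit: TP=13, FP=4+0+1+1+3=9, FN=0+3+1+0+2=6 → 26/41 = 0.63415
  stand: TP=7, FP=1+3+1+3+2=10, FN=3+0+1+3+0=7 → 14/31 = 0.45161
  bike: TP=4, FP=3+1+0+3+1=8, FN=2+0+1+3+1=7 → 8/23 = 0.34783
  drive: TP=6, FP=1+0+2+0+1=4, FN=0+0+3+2+1=6 → 12/22 = 0.54545
Highest is class 'sit' with F1 score = 0.6341.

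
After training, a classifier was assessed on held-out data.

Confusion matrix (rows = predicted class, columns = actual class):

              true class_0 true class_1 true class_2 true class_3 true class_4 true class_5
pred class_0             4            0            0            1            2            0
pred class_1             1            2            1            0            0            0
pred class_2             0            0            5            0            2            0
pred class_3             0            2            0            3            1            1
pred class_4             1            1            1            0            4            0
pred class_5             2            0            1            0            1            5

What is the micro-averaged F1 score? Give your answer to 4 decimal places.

Micro-averaging pools counts across classes: ΣTP=23, ΣFP=18, ΣFN=18.
Micro-F1 score = 2·TP/(2·TP+FP+FN) on pooled counts = 0.5610 (equals overall accuracy in single-label multiclass).

0.5610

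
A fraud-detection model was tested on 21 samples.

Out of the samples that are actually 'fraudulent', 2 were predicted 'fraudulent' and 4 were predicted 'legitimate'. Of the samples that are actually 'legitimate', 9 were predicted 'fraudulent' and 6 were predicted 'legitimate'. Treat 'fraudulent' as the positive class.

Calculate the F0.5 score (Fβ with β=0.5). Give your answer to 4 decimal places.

Fβ = (1+β²)·TP / ((1+β²)·TP + β²·FN + FP), with β²=1/4
= 1.25·2 / (1.25·2 + 0.25·4 + 9) = 0.2000

0.2000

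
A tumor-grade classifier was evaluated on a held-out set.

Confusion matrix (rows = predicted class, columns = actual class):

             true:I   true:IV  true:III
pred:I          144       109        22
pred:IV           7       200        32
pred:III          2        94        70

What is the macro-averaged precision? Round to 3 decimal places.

0.594

Per-class precision (TP/(TP+FP)):
  I: TP=144, FP=109+22=131 → 144/275 = 0.5236
  IV: TP=200, FP=7+32=39 → 200/239 = 0.8368
  III: TP=70, FP=2+94=96 → 70/166 = 0.4217
Macro-precision = mean = (0.5236 + 0.8368 + 0.4217) / 3 = 0.594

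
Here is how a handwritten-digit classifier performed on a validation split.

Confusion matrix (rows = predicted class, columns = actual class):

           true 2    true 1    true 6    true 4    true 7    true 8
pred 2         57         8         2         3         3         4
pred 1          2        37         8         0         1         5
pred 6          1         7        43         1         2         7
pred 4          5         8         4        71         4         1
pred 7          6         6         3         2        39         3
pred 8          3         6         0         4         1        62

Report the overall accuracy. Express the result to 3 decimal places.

0.737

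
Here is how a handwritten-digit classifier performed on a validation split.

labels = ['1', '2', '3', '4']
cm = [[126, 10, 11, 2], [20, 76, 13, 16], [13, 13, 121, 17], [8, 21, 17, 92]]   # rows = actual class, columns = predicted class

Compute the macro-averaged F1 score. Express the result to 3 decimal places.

Per-class F1 score (2·TP/(2·TP+FP+FN)):
  1: TP=126, FP=20+13+8=41, FN=10+11+2=23 → 252/316 = 0.7975
  2: TP=76, FP=10+13+21=44, FN=20+13+16=49 → 152/245 = 0.6204
  3: TP=121, FP=11+13+17=41, FN=13+13+17=43 → 242/326 = 0.7423
  4: TP=92, FP=2+16+17=35, FN=8+21+17=46 → 184/265 = 0.6943
Macro-F1 score = mean = (0.7975 + 0.6204 + 0.7423 + 0.6943) / 4 = 0.714

0.714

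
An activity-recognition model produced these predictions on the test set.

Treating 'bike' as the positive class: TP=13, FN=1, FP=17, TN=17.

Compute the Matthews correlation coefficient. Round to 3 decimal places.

MCC = (TP·TN − FP·FN) / √((TP+FP)(TP+FN)(TN+FP)(TN+FN))
Numerator = 13·17 − 17·1 = 204
Denominator = √(30·14·34·18) = √257040 = 506.9911
MCC = 204 / 506.9911 = 0.402

0.402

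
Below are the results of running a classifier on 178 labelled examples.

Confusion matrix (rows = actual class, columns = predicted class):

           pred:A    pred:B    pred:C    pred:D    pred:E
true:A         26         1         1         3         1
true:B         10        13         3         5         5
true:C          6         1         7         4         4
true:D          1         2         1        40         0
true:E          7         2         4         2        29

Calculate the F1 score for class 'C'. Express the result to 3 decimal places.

0.368

One-vs-rest for 'C': TP = diagonal; FP = other classes predicted 'C'; FN = 'C' predicted as other.
F1 score = 2·TP/(2·TP+FP+FN).
C: TP=7, FP=1+3+1+4=9, FN=6+1+4+4=15 → 14/38 = 0.3684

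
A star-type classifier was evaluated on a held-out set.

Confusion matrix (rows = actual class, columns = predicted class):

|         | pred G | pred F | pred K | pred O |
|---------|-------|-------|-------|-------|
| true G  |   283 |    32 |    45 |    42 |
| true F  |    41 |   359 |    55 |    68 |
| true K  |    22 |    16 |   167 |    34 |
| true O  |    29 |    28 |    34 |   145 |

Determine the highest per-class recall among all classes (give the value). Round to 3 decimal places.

Per-class recall (TP/(TP+FN)):
  G: TP=283, FN=32+45+42=119 → 283/402 = 0.7040
  F: TP=359, FN=41+55+68=164 → 359/523 = 0.6864
  K: TP=167, FN=22+16+34=72 → 167/239 = 0.6987
  O: TP=145, FN=29+28+34=91 → 145/236 = 0.6144
Highest is class 'G' with recall = 0.704.

0.704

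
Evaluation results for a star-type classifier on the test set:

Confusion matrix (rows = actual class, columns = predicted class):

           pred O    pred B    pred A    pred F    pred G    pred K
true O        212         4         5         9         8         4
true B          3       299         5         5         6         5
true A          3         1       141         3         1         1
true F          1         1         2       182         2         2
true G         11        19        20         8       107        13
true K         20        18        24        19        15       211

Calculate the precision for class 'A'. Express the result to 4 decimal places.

0.7157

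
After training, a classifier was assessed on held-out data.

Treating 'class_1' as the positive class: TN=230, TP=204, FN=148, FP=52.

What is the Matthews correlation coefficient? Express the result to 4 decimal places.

0.4002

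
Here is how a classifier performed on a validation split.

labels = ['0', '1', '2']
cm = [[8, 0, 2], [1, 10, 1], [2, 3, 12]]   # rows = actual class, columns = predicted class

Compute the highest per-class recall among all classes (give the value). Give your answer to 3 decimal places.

Per-class recall (TP/(TP+FN)):
  0: TP=8, FN=0+2=2 → 8/10 = 0.8000
  1: TP=10, FN=1+1=2 → 10/12 = 0.8333
  2: TP=12, FN=2+3=5 → 12/17 = 0.7059
Highest is class '1' with recall = 0.833.

0.833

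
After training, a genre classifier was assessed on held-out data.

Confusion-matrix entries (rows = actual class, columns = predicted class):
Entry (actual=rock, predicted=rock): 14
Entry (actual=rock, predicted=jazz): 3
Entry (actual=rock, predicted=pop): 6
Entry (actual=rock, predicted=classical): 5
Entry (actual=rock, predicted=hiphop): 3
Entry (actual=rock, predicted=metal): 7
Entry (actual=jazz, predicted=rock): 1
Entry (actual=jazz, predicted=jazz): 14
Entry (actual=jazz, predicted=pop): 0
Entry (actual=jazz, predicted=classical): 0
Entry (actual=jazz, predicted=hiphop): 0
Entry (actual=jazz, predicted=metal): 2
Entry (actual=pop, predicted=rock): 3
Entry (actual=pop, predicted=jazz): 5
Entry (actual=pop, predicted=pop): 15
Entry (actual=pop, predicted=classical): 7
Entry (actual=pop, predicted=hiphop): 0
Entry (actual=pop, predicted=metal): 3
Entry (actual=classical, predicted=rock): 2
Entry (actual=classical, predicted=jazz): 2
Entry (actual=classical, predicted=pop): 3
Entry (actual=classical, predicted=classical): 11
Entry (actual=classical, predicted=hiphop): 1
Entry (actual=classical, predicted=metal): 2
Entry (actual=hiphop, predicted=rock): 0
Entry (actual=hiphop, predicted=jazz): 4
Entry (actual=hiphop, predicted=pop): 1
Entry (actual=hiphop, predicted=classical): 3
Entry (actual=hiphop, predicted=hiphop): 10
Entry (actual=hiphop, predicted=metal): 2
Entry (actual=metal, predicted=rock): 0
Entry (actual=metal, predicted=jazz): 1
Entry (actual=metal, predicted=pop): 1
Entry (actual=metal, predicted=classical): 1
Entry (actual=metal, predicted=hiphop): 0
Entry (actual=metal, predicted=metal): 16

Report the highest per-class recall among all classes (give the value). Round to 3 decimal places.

Per-class recall (TP/(TP+FN)):
  rock: TP=14, FN=3+6+5+3+7=24 → 14/38 = 0.3684
  jazz: TP=14, FN=1+0+0+0+2=3 → 14/17 = 0.8235
  pop: TP=15, FN=3+5+7+0+3=18 → 15/33 = 0.4545
  classical: TP=11, FN=2+2+3+1+2=10 → 11/21 = 0.5238
  hiphop: TP=10, FN=0+4+1+3+2=10 → 10/20 = 0.5000
  metal: TP=16, FN=0+1+1+1+0=3 → 16/19 = 0.8421
Highest is class 'metal' with recall = 0.842.

0.842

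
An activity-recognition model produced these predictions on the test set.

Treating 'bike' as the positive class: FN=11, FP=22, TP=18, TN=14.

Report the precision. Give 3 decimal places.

Precision = TP/(TP+FP) = 18/(18+22) = 18/40 = 0.450

0.450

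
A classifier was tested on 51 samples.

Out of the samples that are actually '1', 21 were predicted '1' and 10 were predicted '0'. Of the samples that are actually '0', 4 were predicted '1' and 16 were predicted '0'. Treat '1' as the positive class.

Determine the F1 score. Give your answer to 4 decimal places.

Precision = TP/(TP+FP) = 21/25 = 0.8400
Recall = TP/(TP+FN) = 21/31 = 0.6774
F1 = 2·TP/(2·TP+FP+FN) = 42/56 = 0.7500

0.7500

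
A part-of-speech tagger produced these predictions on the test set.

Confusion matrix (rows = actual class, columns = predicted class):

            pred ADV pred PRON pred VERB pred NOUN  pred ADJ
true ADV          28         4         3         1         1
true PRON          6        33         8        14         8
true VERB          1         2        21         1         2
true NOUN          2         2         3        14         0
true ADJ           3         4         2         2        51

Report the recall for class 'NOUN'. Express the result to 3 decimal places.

Treat 'NOUN' as positive and all other classes as negative.
recall = TP/(TP+FN).
NOUN: TP=14, FN=2+2+3+0=7 → 14/21 = 0.6667

0.667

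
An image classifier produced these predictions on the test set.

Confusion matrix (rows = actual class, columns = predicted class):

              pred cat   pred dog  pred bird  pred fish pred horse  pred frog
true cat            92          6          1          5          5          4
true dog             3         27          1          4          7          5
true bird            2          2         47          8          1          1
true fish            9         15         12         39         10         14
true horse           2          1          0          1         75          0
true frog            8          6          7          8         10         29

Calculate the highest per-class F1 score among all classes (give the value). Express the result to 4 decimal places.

Per-class F1 score (2·TP/(2·TP+FP+FN)):
  cat: TP=92, FP=3+2+9+2+8=24, FN=6+1+5+5+4=21 → 184/229 = 0.80349
  dog: TP=27, FP=6+2+15+1+6=30, FN=3+1+4+7+5=20 → 54/104 = 0.51923
  bird: TP=47, FP=1+1+12+0+7=21, FN=2+2+8+1+1=14 → 94/129 = 0.72868
  fish: TP=39, FP=5+4+8+1+8=26, FN=9+15+12+10+14=60 → 78/164 = 0.47561
  horse: TP=75, FP=5+7+1+10+10=33, FN=2+1+0+1+0=4 → 150/187 = 0.80214
  frog: TP=29, FP=4+5+1+14+0=24, FN=8+6+7+8+10=39 → 58/121 = 0.47934
Highest is class 'cat' with F1 score = 0.8035.

0.8035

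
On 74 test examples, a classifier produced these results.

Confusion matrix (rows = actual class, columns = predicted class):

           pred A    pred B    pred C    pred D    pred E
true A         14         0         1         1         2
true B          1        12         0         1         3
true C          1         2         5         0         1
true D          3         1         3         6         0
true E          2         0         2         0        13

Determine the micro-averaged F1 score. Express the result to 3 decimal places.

Micro-averaging pools counts across classes: ΣTP=50, ΣFP=24, ΣFN=24.
Micro-F1 score = 2·TP/(2·TP+FP+FN) on pooled counts = 0.676 (equals overall accuracy in single-label multiclass).

0.676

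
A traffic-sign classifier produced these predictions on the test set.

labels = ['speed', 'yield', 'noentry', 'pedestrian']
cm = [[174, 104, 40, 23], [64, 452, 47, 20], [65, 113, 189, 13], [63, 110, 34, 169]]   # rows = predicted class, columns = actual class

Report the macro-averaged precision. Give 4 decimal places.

Per-class precision (TP/(TP+FP)):
  speed: TP=174, FP=104+40+23=167 → 174/341 = 0.51026
  yield: TP=452, FP=64+47+20=131 → 452/583 = 0.77530
  noentry: TP=189, FP=65+113+13=191 → 189/380 = 0.49737
  pedestrian: TP=169, FP=63+110+34=207 → 169/376 = 0.44947
Macro-precision = mean = (0.51026 + 0.77530 + 0.49737 + 0.44947) / 4 = 0.5581

0.5581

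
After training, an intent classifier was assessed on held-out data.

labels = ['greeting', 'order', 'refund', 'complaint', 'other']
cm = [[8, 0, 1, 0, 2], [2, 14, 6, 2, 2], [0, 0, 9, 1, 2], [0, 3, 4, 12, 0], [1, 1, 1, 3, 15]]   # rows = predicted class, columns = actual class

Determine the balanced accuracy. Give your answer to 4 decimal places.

Balanced accuracy = mean of per-class recall.
  greeting: recall = 8/11 = 0.72727
  order: recall = 14/18 = 0.77778
  refund: recall = 9/21 = 0.42857
  complaint: recall = 12/18 = 0.66667
  other: recall = 15/21 = 0.71429
Mean = (0.72727 + 0.77778 + 0.42857 + 0.66667 + 0.71429) / 5 = 0.6629

0.6629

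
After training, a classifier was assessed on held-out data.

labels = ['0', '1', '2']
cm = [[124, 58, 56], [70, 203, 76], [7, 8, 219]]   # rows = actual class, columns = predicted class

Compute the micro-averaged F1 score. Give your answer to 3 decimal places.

Micro-averaging pools counts across classes: ΣTP=546, ΣFP=275, ΣFN=275.
Micro-F1 score = 2·TP/(2·TP+FP+FN) on pooled counts = 0.665 (equals overall accuracy in single-label multiclass).

0.665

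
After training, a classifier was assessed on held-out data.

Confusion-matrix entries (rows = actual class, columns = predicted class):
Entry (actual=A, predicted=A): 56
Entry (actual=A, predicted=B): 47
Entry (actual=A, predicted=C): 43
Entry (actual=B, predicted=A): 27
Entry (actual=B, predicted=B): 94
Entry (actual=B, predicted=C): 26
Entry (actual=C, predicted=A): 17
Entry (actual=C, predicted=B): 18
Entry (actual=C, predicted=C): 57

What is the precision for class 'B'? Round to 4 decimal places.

precision = TP/(TP+FP).
B: TP=94, FP=47+18=65 → 94/159 = 0.59119

0.5912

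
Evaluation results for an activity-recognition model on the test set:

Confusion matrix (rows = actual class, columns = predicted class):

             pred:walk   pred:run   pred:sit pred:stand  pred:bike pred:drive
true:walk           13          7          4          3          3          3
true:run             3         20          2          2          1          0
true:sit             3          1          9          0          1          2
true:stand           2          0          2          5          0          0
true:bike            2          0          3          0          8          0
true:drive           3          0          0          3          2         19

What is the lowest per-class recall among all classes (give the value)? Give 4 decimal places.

0.3939

Per-class recall (TP/(TP+FN)):
  walk: TP=13, FN=7+4+3+3+3=20 → 13/33 = 0.39394
  run: TP=20, FN=3+2+2+1+0=8 → 20/28 = 0.71429
  sit: TP=9, FN=3+1+0+1+2=7 → 9/16 = 0.56250
  stand: TP=5, FN=2+0+2+0+0=4 → 5/9 = 0.55556
  bike: TP=8, FN=2+0+3+0+0=5 → 8/13 = 0.61538
  drive: TP=19, FN=3+0+0+3+2=8 → 19/27 = 0.70370
Lowest is class 'walk' with recall = 0.3939.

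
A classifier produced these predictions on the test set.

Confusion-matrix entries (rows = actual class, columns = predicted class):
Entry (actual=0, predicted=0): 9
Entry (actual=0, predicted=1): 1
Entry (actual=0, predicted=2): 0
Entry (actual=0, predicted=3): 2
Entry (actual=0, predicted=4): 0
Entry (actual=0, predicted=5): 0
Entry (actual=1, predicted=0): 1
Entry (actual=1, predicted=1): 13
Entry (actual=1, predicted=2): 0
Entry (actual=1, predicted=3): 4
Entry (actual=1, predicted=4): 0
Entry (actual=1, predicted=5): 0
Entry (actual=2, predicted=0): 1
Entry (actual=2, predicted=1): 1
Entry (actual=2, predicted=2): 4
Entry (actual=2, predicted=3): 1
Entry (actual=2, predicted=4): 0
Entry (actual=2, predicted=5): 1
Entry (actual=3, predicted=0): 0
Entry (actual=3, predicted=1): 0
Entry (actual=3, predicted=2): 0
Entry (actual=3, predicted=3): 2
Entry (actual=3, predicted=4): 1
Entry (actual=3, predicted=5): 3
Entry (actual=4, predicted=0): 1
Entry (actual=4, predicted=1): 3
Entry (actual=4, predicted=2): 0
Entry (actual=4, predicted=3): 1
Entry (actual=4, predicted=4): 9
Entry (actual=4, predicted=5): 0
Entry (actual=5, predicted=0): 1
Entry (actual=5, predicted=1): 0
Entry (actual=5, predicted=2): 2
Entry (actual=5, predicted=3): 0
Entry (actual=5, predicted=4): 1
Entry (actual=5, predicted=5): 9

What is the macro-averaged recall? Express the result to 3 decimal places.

Per-class recall (TP/(TP+FN)):
  0: TP=9, FN=1+0+2+0+0=3 → 9/12 = 0.7500
  1: TP=13, FN=1+0+4+0+0=5 → 13/18 = 0.7222
  2: TP=4, FN=1+1+1+0+1=4 → 4/8 = 0.5000
  3: TP=2, FN=0+0+0+1+3=4 → 2/6 = 0.3333
  4: TP=9, FN=1+3+0+1+0=5 → 9/14 = 0.6429
  5: TP=9, FN=1+0+2+0+1=4 → 9/13 = 0.6923
Macro-recall = mean = (0.7500 + 0.7222 + 0.5000 + 0.3333 + 0.6429 + 0.6923) / 6 = 0.607

0.607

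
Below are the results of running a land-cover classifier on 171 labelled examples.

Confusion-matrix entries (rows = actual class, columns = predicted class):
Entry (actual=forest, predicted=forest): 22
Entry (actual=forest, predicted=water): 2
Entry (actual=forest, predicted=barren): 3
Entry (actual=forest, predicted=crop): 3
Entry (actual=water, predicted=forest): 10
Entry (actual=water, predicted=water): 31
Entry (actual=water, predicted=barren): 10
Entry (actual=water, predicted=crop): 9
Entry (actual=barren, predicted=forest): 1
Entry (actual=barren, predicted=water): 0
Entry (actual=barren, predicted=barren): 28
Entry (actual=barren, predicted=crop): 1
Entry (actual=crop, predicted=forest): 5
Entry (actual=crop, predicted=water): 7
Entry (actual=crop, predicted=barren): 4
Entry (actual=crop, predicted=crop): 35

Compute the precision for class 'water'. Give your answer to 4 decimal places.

0.7750

Treat 'water' as positive and all other classes as negative.
precision = TP/(TP+FP).
water: TP=31, FP=2+0+7=9 → 31/40 = 0.77500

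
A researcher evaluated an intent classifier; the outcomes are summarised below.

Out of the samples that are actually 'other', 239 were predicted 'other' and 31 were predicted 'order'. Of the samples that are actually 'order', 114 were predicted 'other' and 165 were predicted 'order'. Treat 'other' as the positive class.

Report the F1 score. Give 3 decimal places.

Precision = TP/(TP+FP) = 239/353 = 0.6771
Recall = TP/(TP+FN) = 239/270 = 0.8852
F1 = 2·TP/(2·TP+FP+FN) = 478/623 = 0.767

0.767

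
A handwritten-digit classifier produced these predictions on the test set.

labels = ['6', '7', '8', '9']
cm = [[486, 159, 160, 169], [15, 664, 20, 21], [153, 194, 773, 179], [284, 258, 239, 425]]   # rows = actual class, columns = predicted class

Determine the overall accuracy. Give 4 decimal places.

0.5592

Accuracy = trace / total = (486+664+773+425=2348) / 4199 = 2348/4199 = 0.5592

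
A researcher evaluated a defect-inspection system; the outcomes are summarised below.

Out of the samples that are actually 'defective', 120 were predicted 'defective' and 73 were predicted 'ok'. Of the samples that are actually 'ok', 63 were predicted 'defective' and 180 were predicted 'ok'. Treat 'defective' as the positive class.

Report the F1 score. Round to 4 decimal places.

Precision = TP/(TP+FP) = 120/183 = 0.6557
Recall = TP/(TP+FN) = 120/193 = 0.6218
F1 = 2·TP/(2·TP+FP+FN) = 240/376 = 0.6383

0.6383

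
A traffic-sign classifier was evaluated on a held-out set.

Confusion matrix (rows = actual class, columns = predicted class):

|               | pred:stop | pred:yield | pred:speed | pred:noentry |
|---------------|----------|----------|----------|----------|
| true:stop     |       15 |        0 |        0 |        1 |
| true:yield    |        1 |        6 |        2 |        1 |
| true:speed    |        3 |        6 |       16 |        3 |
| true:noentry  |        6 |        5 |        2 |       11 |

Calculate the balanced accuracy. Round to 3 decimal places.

Balanced accuracy = mean of per-class recall.
  stop: recall = 15/16 = 0.9375
  yield: recall = 6/10 = 0.6000
  speed: recall = 16/28 = 0.5714
  noentry: recall = 11/24 = 0.4583
Mean = (0.9375 + 0.6000 + 0.5714 + 0.4583) / 4 = 0.642

0.642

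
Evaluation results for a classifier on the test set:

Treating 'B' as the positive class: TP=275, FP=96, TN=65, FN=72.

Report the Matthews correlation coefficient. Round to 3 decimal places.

MCC = (TP·TN − FP·FN) / √((TP+FP)(TP+FN)(TN+FP)(TN+FN))
Numerator = 275·65 − 96·72 = 10963
Denominator = √(371·347·161·137) = √2839552009 = 53287.4470
MCC = 10963 / 53287.4470 = 0.206

0.206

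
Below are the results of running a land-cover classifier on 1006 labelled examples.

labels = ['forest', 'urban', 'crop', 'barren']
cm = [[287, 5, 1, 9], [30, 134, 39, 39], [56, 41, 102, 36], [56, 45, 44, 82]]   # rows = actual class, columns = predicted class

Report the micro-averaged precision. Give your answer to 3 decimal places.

0.601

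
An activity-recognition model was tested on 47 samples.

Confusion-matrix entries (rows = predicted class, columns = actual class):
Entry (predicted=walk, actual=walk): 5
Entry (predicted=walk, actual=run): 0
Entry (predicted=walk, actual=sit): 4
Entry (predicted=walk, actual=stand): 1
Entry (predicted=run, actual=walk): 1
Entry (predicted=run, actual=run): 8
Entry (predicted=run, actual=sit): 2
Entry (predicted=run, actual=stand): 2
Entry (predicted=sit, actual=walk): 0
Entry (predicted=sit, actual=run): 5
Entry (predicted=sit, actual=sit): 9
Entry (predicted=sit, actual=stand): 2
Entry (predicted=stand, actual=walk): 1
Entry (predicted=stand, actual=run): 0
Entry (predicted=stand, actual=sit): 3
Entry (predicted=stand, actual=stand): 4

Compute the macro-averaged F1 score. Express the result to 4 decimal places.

Per-class F1 score (2·TP/(2·TP+FP+FN)):
  walk: TP=5, FP=0+4+1=5, FN=1+0+1=2 → 10/17 = 0.58824
  run: TP=8, FP=1+2+2=5, FN=0+5+0=5 → 16/26 = 0.61538
  sit: TP=9, FP=0+5+2=7, FN=4+2+3=9 → 18/34 = 0.52941
  stand: TP=4, FP=1+0+3=4, FN=1+2+2=5 → 8/17 = 0.47059
Macro-F1 score = mean = (0.58824 + 0.61538 + 0.52941 + 0.47059) / 4 = 0.5509

0.5509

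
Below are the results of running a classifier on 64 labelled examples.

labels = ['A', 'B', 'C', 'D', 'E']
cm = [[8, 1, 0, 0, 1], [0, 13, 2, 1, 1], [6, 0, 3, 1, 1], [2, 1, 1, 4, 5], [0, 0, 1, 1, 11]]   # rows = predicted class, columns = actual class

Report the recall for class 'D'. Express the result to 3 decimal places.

Treat 'D' as positive and all other classes as negative.
recall = TP/(TP+FN).
D: TP=4, FN=0+1+1+1=3 → 4/7 = 0.5714

0.571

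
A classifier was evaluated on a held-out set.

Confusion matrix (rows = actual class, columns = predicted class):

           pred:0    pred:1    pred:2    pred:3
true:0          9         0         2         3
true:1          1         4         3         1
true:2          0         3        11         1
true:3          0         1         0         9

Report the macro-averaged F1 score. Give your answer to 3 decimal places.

Per-class F1 score (2·TP/(2·TP+FP+FN)):
  0: TP=9, FP=1+0+0=1, FN=0+2+3=5 → 18/24 = 0.7500
  1: TP=4, FP=0+3+1=4, FN=1+3+1=5 → 8/17 = 0.4706
  2: TP=11, FP=2+3+0=5, FN=0+3+1=4 → 22/31 = 0.7097
  3: TP=9, FP=3+1+1=5, FN=0+1+0=1 → 18/24 = 0.7500
Macro-F1 score = mean = (0.7500 + 0.4706 + 0.7097 + 0.7500) / 4 = 0.670

0.670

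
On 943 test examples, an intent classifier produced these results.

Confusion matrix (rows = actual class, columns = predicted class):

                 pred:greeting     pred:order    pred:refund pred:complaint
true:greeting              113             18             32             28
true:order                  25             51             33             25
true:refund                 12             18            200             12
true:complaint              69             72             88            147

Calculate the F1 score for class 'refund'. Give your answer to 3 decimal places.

0.672

Treat 'refund' as positive and all other classes as negative.
F1 score = 2·TP/(2·TP+FP+FN).
refund: TP=200, FP=32+33+88=153, FN=12+18+12=42 → 400/595 = 0.6723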